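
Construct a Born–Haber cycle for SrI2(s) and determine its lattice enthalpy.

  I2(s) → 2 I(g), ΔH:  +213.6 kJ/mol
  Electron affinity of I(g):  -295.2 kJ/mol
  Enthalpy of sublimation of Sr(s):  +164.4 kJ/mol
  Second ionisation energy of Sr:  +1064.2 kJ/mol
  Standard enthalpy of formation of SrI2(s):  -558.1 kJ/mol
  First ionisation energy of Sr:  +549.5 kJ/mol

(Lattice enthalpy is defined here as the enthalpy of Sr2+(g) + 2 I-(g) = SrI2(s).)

U = -1959.4 kJ/mol

ΔHf° = 1·ΔHsub + 1·(ΣIE) + 1·D(I2) + 2·EA + U
-558.1 = 1·(+164.4) + 1·(+1613.7) + 1·(+213.6) + 2·(-295.2) + U
U = -558.1 − (+1401.3) = -1959.4 kJ/mol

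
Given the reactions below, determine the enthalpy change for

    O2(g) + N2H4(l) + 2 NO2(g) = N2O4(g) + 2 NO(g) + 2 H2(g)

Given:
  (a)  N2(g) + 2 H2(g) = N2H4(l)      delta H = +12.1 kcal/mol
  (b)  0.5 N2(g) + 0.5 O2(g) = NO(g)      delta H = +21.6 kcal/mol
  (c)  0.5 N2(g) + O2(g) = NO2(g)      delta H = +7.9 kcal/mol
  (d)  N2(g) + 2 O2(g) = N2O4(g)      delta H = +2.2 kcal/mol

(a) reversed: -12.1 kcal/mol
(b) × 2: (2)·(+21.6) = +43.2 kcal/mol
(c) reversed and × 2: (-2)·(+7.9) = -15.8 kcal/mol
(d) as written: +2.2 kcal/mol
Since enthalpy is a state function, delta H = (-12.1) + (+43.2) + (-15.8) + (+2.2) = 17.5 kcal/mol

delta H = 17.5 kcal/mol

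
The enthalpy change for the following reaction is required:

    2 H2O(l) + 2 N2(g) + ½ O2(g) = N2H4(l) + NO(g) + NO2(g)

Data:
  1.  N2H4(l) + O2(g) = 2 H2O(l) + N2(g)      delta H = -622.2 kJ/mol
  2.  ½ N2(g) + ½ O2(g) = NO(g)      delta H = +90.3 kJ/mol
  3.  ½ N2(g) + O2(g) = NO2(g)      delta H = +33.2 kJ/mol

eq. 1 reversed: +622.2 kJ/mol
eq. 2 as written: +90.3 kJ/mol
eq. 3 as written: +33.2 kJ/mol
Summing the manipulated equations, delta H = (-1)·(-622.2) + (1)·(+90.3) + (1)·(+33.2) = 745.7 kJ/mol

delta H = 745.7 kJ/mol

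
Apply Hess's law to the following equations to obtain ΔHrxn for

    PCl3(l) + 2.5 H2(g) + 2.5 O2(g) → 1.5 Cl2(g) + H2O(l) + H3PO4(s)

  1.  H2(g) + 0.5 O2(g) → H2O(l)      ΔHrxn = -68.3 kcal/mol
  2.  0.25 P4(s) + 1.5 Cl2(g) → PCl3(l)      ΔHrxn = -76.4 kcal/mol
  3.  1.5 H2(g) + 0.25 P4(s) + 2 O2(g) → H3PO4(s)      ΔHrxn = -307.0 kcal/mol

eq. 1 as written (H2O(l) already on the product side): -68.3 kcal/mol
eq. 2 reversed (PCl3(l) must end up as a reactant): +76.4 kcal/mol
eq. 3 as written (H3PO4(s) already on the product side): -307.0 kcal/mol
By Hess's law, ΔHrxn = (1)·(-68.3) + (-1)·(-76.4) + (1)·(-307.0) = -298.9 kcal/mol

ΔHrxn = -298.9 kcal/mol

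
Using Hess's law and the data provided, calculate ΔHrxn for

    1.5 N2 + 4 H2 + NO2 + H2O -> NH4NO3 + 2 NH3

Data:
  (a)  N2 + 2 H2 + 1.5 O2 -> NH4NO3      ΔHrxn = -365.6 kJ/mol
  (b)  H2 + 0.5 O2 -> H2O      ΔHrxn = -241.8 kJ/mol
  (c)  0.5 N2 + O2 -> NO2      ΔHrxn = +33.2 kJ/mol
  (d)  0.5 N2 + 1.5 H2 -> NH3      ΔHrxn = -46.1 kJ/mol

ΔHrxn = -249.2 kJ/mol

(a) as written: -365.6 kJ/mol
(b) reversed: +241.8 kJ/mol
(c) reversed: -33.2 kJ/mol
(d) × 2: (2)·(-46.1) = -92.2 kJ/mol
By Hess's law, ΔHrxn = (1)·(-365.6) + (-1)·(-241.8) + (-1)·(+33.2) + (2)·(-46.1) = -249.2 kJ/mol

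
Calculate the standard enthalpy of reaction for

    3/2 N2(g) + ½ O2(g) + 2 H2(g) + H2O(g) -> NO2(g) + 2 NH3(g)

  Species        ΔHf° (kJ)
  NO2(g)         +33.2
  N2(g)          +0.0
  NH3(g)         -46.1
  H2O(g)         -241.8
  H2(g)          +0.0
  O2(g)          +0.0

Products: 1·(+33.2) + 2·(-46.1) = -59.0
Reactants: 3/2·(+0.0) + 1/2·(+0.0) + 2·(+0.0) + 1·(-241.8) = -241.8
ΔH_rxn = (-59.0) − (-241.8) = 182.8 kJ

ΔH_rxn = 182.8 kJ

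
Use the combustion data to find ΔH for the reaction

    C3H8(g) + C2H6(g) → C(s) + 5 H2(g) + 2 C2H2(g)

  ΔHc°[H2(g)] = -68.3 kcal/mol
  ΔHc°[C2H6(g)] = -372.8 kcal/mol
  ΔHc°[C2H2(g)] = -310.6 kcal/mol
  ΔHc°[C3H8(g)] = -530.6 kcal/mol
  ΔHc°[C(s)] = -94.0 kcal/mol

Using ΔH = Σ nΔHc°(reactants) − Σ nΔHc°(products):
= [1·(-530.6) + 1·(-372.8)] − [1·(-94.0) + 5·(-68.3) + 2·(-310.6)]
= 153.3 kcal/mol

ΔH = 153.3 kcal/mol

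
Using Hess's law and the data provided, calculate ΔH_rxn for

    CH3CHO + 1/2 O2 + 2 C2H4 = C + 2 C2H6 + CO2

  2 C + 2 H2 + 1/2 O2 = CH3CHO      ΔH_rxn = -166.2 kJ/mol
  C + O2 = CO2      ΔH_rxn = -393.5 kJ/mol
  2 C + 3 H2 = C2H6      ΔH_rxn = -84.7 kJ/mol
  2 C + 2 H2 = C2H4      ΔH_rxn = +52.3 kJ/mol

ΔH_rxn = -501.3 kJ/mol

equation 1 reversed (reverse to put CH3CHO on the reactant side): +166.2 kJ/mol
equation 2 as written (CO2 already on the product side): -393.5 kJ/mol
equation 3 × 2 (scale by 2 for the 2 C2H6): (2)·(-84.7) = -169.4 kJ/mol
equation 4 reversed and × 2 (reverse to put C2H4 on the reactant side; ×2 to match 2 C2H4 in the target): (-2)·(+52.3) = -104.6 kJ/mol
ΔH_rxn = (-1)·(-166.2) + (1)·(-393.5) + (2)·(-84.7) + (-2)·(+52.3) = -501.3 kJ/mol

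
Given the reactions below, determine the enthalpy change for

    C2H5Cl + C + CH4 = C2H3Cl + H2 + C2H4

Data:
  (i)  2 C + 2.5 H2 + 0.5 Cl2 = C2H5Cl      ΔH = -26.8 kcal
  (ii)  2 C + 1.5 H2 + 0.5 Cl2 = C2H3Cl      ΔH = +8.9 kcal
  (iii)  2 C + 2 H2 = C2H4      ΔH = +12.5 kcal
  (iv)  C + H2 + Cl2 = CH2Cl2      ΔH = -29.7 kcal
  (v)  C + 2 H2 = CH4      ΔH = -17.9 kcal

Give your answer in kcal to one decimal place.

ΔH = 66.1 kcal

(i) reversed (C2H5Cl must end up as a reactant): +26.8 kcal
(ii) as written (C2H3Cl already on the product side): +8.9 kcal
(iii) as written (C2H4 already on the product side): +12.5 kcal
(iv): not needed (CH2Cl2 appears nowhere else).
(v) reversed (reverse to put CH4 on the reactant side): +17.9 kcal
ΔH = (+26.8) + (+8.9) + (+12.5) + (+17.9) = 66.1 kcal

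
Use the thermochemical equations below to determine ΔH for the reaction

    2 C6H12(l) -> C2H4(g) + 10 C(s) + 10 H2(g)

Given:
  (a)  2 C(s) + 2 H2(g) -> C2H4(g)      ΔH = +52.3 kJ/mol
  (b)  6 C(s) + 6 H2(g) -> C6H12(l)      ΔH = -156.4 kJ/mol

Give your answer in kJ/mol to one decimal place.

(a) as written: +52.3 kJ/mol
(b) reversed and × 2: (-2)·(-156.4) = +312.8 kJ/mol
Summing the manipulated equations, ΔH = (1)·(+52.3) + (-2)·(-156.4) = 365.1 kJ/mol

ΔH = 365.1 kJ/mol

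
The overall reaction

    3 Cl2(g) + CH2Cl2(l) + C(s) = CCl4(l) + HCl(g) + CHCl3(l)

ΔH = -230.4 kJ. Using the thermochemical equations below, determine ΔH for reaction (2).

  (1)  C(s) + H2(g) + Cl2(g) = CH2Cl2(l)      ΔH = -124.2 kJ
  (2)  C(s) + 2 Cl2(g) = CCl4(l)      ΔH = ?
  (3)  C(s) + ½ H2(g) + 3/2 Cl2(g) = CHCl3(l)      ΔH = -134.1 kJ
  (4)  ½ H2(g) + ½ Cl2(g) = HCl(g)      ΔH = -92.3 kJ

ΔH = -128.2 kJ

(1) reversed: +124.2 kJ
(2) as written: contributes x
(3) as written: -134.1 kJ
(4) as written: -92.3 kJ
-230.4 = (+124.2) + (-134.1) + (-92.3) + x
x = (-230.4 − (-102.2)) / (1) = -128.2 kJ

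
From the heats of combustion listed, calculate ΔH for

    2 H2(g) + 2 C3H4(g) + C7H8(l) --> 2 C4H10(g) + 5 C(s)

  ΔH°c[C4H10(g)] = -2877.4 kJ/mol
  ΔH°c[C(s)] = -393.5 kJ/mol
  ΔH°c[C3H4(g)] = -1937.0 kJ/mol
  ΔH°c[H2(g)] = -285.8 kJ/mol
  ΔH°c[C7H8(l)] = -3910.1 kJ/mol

ΔH = -633.4 kJ/mol

With combustion enthalpies, reactants minus products:
= [2·(-285.8) + 2·(-1937.0) + 1·(-3910.1)] − [2·(-2877.4) + 5·(-393.5)]
= -633.4 kJ/mol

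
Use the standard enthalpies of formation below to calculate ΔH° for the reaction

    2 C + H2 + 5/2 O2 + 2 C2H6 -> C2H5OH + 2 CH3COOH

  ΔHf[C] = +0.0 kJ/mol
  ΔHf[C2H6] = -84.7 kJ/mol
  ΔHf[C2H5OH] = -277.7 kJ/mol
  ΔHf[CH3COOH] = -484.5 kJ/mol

ΔH°rxn = Σ nΔHf°(products) − Σ nΔHf°(reactants).
Products: 1·(-277.7) + 2·(-484.5) = -1246.7
Reactants: 2·(+0.0) + 1·(+0.0) + 5/2·(+0.0) + 2·(-84.7) = -169.4
ΔH° = (-1246.7) − (-169.4) = -1077.3 kJ/mol

ΔH° = -1077.3 kJ/mol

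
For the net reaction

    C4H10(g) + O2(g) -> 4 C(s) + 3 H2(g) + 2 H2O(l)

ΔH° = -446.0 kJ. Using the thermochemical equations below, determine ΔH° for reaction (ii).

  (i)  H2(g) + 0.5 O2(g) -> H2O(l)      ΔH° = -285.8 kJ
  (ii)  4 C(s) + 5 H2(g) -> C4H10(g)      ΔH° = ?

(i) × 2: (2)·(-285.8) = -571.6 kJ
(ii) reversed: contributes −x
-446.0 = (-571.6) − x
x = (-446.0 − (-571.6)) / (-1) = -125.6 kJ

ΔH° = -125.6 kJ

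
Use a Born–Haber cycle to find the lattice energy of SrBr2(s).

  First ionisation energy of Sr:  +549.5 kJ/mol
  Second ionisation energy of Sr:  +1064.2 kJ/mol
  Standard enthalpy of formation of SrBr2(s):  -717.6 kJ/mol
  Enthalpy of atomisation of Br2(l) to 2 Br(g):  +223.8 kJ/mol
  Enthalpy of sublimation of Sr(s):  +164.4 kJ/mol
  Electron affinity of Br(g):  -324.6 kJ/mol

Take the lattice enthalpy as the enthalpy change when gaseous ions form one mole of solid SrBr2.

U = -2070.3 kJ/mol

ΔHf° = 1·ΔHsub + 1·(ΣIE) + 1·D(Br2) + 2·EA + U
-717.6 = 1·(+164.4) + 1·(+1613.7) + 1·(+223.8) + 2·(-324.6) + U
U = -717.6 − (+1352.7) = -2070.3 kJ/mol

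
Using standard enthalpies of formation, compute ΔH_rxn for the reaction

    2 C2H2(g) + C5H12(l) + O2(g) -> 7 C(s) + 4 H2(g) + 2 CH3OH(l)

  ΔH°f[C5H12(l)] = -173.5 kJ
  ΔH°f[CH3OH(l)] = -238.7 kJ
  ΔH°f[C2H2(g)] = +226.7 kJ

ΔH°rxn = Σ nΔHf°(products) − Σ nΔHf°(reactants).
Products: 7·(+0.0) + 4·(+0.0) + 2·(-238.7) = -477.4
Reactants: 2·(+226.7) + 1·(-173.5) + 1·(+0.0) = +279.9
ΔH_rxn = (-477.4) − (+279.9) = -757.3 kJ

ΔH_rxn = -757.3 kJ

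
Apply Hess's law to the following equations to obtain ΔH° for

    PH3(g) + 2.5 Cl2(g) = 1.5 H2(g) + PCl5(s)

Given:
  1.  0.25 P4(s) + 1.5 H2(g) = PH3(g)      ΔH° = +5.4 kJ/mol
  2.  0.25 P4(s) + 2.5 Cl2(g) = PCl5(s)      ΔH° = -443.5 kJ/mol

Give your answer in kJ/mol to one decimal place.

ΔH° = -448.9 kJ/mol

eq. 1 reversed (reverse to put PH3(g) on the reactant side): -5.4 kJ/mol
eq. 2 as written (PCl5(s) already on the product side): -443.5 kJ/mol
ΔH° = (-1)·(+5.4) + (1)·(-443.5) = -448.9 kJ/mol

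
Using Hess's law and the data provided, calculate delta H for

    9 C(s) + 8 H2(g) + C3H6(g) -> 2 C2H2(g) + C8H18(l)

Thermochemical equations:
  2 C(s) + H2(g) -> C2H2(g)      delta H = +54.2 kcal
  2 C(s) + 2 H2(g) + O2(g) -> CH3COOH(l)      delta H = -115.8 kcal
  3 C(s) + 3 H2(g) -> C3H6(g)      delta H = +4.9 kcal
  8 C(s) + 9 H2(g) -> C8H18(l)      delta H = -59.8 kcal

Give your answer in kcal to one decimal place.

equation 1 × 2: (2)·(+54.2) = +108.4 kcal
equation 2: not needed.
equation 3 reversed: -4.9 kcal
equation 4 as written: -59.8 kcal
Since enthalpy is a state function, delta H = (2)·(+54.2) + (-1)·(+4.9) + (1)·(-59.8) = 43.7 kcal

delta H = 43.7 kcal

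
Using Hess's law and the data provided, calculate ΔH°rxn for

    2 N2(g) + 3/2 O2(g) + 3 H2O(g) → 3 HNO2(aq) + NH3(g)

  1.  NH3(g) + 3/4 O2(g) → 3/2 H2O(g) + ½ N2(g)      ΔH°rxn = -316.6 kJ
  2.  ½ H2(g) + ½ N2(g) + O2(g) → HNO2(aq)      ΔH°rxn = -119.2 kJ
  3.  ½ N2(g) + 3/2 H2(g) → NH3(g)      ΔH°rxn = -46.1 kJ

eq. 1 reversed and × 2 (H2O(g) must end up as a reactant; ×2 to match 3 H2O(g) in the target): (-2)·(-316.6) = +633.2 kJ
eq. 2 × 3 (scale by 3 for the 3 HNO2(aq)): (3)·(-119.2) = -357.6 kJ
eq. 3 reversed: +46.1 kJ
By Hess's law, ΔH°rxn = (+633.2) + (-357.6) + (+46.1) = 321.7 kJ

ΔH°rxn = 321.7 kJ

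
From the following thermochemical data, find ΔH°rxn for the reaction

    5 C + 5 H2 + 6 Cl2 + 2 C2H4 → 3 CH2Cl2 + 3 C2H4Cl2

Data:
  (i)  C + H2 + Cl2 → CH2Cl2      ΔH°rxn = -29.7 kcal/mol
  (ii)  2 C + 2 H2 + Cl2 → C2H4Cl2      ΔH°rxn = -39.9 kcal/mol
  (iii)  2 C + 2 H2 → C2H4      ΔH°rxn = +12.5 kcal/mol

ΔH°rxn = -233.8 kcal/mol

(i) × 3 (×3 to match 3 CH2Cl2 in the target): (3)·(-29.7) = -89.1 kcal/mol
(ii) × 3 (×3 to match 3 C2H4Cl2 in the target): (3)·(-39.9) = -119.7 kcal/mol
(iii) reversed and × 2 (C2H4 must end up as a reactant; scale by 2 for the 2 C2H4): (-2)·(+12.5) = -25.0 kcal/mol
ΔH°rxn = (3)·(-29.7) + (3)·(-39.9) + (-2)·(+12.5) = -233.8 kcal/mol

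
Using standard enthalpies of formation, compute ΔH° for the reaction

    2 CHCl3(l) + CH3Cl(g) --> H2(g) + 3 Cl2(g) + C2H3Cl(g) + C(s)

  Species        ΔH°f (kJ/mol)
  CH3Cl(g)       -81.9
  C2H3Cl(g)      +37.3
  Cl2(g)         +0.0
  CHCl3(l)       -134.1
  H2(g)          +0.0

ΔH° = 387.4 kJ/mol

ΔH°rxn = Σ nΔHf°(products) − Σ nΔHf°(reactants).
Products: 1·(+0.0) + 3·(+0.0) + 1·(+37.3) + 1·(+0.0) = +37.3
Reactants: 2·(-134.1) + 1·(-81.9) = -350.1
ΔH° = (+37.3) − (-350.1) = 387.4 kJ/mol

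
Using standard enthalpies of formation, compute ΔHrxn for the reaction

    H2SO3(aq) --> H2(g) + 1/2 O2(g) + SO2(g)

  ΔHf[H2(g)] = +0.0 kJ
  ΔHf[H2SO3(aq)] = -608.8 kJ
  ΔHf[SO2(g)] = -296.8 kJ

Products: 1·(+0.0) + 1/2·(+0.0) + 1·(-296.8) = -296.8
Reactants: 1·(-608.8) = -608.8
ΔHrxn = (-296.8) − (-608.8) = 312.0 kJ

ΔHrxn = 312.0 kJ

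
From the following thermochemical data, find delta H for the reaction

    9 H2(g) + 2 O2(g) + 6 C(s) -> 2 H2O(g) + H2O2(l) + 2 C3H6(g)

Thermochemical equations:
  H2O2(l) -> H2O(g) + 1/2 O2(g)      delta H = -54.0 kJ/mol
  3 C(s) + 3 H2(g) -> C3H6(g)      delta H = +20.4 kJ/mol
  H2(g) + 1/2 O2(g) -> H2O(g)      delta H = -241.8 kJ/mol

equation 1 reversed: +54.0 kJ/mol
equation 2 × 2: (2)·(+20.4) = +40.8 kJ/mol
equation 3 × 3: (3)·(-241.8) = -725.4 kJ/mol
Since enthalpy is a state function, delta H = (+54.0) + (+40.8) + (-725.4) = -630.6 kJ/mol

delta H = -630.6 kJ/mol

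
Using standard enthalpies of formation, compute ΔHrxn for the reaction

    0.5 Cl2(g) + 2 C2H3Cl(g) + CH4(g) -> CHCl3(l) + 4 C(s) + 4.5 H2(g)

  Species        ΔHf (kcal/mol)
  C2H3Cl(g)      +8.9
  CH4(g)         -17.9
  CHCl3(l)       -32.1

Products: 1·(-32.1) + 4·(+0.0) + 9/2·(+0.0) = -32.1
Reactants: 1/2·(+0.0) + 2·(+8.9) + 1·(-17.9) = -0.1
ΔHrxn = (-32.1) − (-0.1) = -32.0 kcal/mol

ΔHrxn = -32.0 kcal/mol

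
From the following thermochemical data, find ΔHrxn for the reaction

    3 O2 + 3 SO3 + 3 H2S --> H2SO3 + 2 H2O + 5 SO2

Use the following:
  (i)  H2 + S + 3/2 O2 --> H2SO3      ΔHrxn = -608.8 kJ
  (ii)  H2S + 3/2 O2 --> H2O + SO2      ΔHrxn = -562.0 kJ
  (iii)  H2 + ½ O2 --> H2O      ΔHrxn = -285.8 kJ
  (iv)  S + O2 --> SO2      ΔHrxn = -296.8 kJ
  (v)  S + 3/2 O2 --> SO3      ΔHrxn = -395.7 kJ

ΔHrxn = -1415.5 kJ

(i) as written (H2SO3 already on the product side): -608.8 kJ
(ii) × 3 (×3 to match 3 H2S in the target): (3)·(-562.0) = -1686.0 kJ
(iii) reversed: +285.8 kJ
(iv) × 2: (2)·(-296.8) = -593.6 kJ
(v) reversed and × 3 (SO3 must end up as a reactant; ×3 to match 3 SO3 in the target): (-3)·(-395.7) = +1187.1 kJ
ΔHrxn = (-608.8) + (-1686.0) + (+285.8) + (-593.6) + (+1187.1) = -1415.5 kJ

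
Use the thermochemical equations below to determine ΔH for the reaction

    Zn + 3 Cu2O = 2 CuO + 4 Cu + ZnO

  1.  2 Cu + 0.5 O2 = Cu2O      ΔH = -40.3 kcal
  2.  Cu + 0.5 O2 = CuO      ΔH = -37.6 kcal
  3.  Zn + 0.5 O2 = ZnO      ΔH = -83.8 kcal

ΔH = -38.1 kcal

eq. 1 reversed and × 3: (-3)·(-40.3) = +120.9 kcal
eq. 2 × 2: (2)·(-37.6) = -75.2 kcal
eq. 3 as written: -83.8 kcal
Combining the equations, ΔH = (+120.9) + (-75.2) + (-83.8) = -38.1 kcal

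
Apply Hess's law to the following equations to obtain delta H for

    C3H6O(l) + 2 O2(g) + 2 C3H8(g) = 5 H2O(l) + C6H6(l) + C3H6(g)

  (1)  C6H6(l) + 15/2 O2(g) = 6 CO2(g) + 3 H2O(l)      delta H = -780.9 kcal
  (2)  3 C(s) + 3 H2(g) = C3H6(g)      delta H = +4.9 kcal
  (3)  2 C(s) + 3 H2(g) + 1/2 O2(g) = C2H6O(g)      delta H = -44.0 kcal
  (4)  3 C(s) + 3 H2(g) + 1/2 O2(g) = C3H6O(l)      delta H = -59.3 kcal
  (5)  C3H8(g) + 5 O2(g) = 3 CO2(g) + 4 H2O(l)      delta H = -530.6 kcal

delta H = -216.1 kcal

(1) reversed (reverse to put C6H6(l) on the product side): +780.9 kcal
(2) as written (C3H6(g) already on the product side): +4.9 kcal
(3): not needed (C2H6O(g) appears nowhere else).
(4) reversed (C3H6O(l) must end up as a reactant): +59.3 kcal
(5) × 2 (×2 to match 2 C3H8(g) in the target): (2)·(-530.6) = -1061.2 kcal
Since enthalpy is a state function, delta H = (+780.9) + (+4.9) + (+59.3) + (-1061.2) = -216.1 kcal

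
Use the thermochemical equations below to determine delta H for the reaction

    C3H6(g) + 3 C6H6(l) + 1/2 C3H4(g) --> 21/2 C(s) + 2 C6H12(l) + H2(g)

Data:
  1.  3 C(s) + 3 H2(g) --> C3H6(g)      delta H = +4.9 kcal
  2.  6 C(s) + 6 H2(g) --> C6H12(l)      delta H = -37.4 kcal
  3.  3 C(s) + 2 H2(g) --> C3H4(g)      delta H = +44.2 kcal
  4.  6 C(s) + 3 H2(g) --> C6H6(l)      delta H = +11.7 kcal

eq. 1 reversed: -4.9 kcal
eq. 2 × 2: (2)·(-37.4) = -74.8 kcal
eq. 3 reversed and × 1/2: (-1/2)·(+44.2) = -22.1 kcal
eq. 4 reversed and × 3: (-3)·(+11.7) = -35.1 kcal
Summing the manipulated equations, delta H = (-4.9) + (-74.8) + (-22.1) + (-35.1) = -136.9 kcal

delta H = -136.9 kcal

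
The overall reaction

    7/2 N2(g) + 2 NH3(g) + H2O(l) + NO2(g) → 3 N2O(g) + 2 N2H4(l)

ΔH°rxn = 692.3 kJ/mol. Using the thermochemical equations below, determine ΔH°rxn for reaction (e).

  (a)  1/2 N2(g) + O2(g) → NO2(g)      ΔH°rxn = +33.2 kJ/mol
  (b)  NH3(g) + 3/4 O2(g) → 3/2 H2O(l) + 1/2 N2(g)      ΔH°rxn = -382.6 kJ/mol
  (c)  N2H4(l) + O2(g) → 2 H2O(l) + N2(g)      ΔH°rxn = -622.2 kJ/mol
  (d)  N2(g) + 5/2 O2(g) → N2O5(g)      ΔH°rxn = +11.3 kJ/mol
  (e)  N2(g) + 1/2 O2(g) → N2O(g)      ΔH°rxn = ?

ΔH°rxn = 82.1 kJ/mol

(a) reversed: -33.2 kJ/mol
(b) × 2: (2)·(-382.6) = -765.2 kJ/mol
(c) reversed and × 2: (-2)·(-622.2) = +1244.4 kJ/mol
(d): not needed.
(e) × 3: contributes 3·x
+692.3 = (-33.2) + (-765.2) + (+1244.4) + 3·x
x = (+692.3 − (+446.0)) / (3) = 82.1 kJ/mol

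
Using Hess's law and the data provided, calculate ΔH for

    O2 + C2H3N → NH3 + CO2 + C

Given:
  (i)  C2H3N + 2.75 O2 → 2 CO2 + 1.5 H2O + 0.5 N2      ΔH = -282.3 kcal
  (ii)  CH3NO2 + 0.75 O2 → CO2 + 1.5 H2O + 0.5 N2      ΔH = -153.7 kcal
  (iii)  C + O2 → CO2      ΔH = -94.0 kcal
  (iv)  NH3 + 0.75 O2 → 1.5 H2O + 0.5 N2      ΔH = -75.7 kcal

ΔH = -112.6 kcal

(i) as written: -282.3 kcal
(ii): not needed.
(iii) reversed: +94.0 kcal
(iv) reversed: +75.7 kcal
Summing the manipulated equations, ΔH = (-282.3) + (+94.0) + (+75.7) = -112.6 kcal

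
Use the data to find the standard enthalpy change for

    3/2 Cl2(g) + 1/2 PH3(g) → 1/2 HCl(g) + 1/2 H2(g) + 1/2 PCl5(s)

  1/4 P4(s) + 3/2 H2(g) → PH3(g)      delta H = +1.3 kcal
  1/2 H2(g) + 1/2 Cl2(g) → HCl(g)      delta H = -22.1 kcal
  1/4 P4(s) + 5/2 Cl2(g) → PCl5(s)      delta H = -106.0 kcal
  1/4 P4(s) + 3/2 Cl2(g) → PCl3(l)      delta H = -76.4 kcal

delta H = -64.7 kcal

equation 1 reversed and × 1/2 (PH3(g) must end up as a reactant; ×1/2 to match 1/2 PH3(g) in the target): (-1/2)·(+1.3) = -0.65 kcal
equation 2 × 1/2 (×1/2 to match 1/2 HCl(g) in the target): (1/2)·(-22.1) = -11.05 kcal
equation 3 × 1/2 (scale by 1/2 for the 1/2 PCl5(s)): (1/2)·(-106.0) = -53.0 kcal
equation 4: not needed (PCl3(l) appears nowhere else).
delta H = (-1/2)·(+1.3) + (1/2)·(-22.1) + (1/2)·(-106.0) = -64.7 kcal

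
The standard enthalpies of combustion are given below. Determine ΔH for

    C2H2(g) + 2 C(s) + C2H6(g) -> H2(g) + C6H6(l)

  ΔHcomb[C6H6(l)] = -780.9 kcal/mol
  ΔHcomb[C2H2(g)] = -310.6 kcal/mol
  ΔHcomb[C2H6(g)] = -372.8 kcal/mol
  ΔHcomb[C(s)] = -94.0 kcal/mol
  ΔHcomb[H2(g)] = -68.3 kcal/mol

Using ΔH = Σ nΔHc°(reactants) − Σ nΔHc°(products):
= [1·(-310.6) + 2·(-94.0) + 1·(-372.8)] − [1·(-68.3) + 1·(-780.9)]
= -22.2 kcal/mol

ΔH = -22.2 kcal/mol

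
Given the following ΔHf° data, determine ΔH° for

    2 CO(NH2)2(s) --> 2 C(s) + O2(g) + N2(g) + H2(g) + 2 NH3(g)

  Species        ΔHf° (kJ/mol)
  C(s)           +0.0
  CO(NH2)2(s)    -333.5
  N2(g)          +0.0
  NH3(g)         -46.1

Products: 2·(+0.0) + 1·(+0.0) + 1·(+0.0) + 1·(+0.0) + 2·(-46.1) = -92.2
Reactants: 2·(-333.5) = -667.0
ΔH° = (-92.2) − (-667.0) = 574.8 kJ/mol

ΔH° = 574.8 kJ/mol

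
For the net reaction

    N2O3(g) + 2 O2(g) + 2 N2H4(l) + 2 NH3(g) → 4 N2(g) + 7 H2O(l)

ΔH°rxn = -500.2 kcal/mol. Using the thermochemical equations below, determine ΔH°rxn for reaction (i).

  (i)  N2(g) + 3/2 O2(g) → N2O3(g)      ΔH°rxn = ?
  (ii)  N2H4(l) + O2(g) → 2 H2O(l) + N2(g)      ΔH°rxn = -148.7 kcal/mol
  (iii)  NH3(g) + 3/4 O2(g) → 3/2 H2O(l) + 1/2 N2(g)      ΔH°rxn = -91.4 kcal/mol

(i) reversed (reverse to put N2O3(g) on the reactant side): contributes −x
(ii) × 2 (×2 to match 2 N2H4(l) in the target): (2)·(-148.7) = -297.4 kcal/mol
(iii) × 2 (×2 to match 2 NH3(g) in the target): (2)·(-91.4) = -182.8 kcal/mol
-500.2 = (-297.4) + (-182.8) − x
x = (-500.2 − (-480.2)) / (-1) = 20.0 kcal/mol

ΔH°rxn = 20.0 kcal/mol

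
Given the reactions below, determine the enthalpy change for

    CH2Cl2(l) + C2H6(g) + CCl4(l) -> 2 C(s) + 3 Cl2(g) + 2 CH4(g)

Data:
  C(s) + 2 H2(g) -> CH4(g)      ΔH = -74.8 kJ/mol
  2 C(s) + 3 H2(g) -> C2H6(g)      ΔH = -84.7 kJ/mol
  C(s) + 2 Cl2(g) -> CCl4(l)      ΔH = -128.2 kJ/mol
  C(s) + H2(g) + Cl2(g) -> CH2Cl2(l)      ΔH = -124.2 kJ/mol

equation 1 × 2: (2)·(-74.8) = -149.6 kJ/mol
equation 2 reversed: +84.7 kJ/mol
equation 3 reversed: +128.2 kJ/mol
equation 4 reversed: +124.2 kJ/mol
ΔH = (-149.6) + (+84.7) + (+128.2) + (+124.2) = 187.5 kJ/mol

ΔH = 187.5 kJ/mol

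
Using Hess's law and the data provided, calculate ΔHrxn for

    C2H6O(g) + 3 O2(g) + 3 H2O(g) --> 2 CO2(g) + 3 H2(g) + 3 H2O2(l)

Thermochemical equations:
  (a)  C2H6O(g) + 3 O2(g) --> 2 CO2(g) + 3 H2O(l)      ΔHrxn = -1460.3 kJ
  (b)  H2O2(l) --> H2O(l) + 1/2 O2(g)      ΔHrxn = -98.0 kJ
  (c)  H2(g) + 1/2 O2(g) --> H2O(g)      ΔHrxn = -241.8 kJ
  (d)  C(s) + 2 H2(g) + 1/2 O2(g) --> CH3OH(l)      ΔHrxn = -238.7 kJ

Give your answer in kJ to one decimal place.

ΔHrxn = -440.9 kJ

(a) as written (C2H6O(g) already on the reactant side): -1460.3 kJ
(b) reversed and × 3 (reverse to put H2O2(l) on the product side; scale by 3 for the 3 H2O2(l)): (-3)·(-98.0) = +294.0 kJ
(c) reversed and × 3 (reverse to put H2O(g) on the reactant side; scale by 3 for the 3 H2O(g)): (-3)·(-241.8) = +725.4 kJ
(d): not needed (C(s) appears nowhere else).
Combining the equations, ΔHrxn = (-1460.3) + (+294.0) + (+725.4) = -440.9 kJ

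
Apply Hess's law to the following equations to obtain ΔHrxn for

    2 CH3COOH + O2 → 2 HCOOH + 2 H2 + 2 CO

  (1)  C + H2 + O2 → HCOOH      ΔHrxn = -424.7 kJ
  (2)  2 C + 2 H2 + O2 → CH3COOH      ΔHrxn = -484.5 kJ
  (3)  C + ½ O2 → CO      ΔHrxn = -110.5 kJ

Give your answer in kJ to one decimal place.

ΔHrxn = -101.4 kJ

(1) × 2: (2)·(-424.7) = -849.4 kJ
(2) reversed and × 2: (-2)·(-484.5) = +969.0 kJ
(3) × 2: (2)·(-110.5) = -221.0 kJ
By Hess's law, ΔHrxn = (2)·(-424.7) + (-2)·(-484.5) + (2)·(-110.5) = -101.4 kJ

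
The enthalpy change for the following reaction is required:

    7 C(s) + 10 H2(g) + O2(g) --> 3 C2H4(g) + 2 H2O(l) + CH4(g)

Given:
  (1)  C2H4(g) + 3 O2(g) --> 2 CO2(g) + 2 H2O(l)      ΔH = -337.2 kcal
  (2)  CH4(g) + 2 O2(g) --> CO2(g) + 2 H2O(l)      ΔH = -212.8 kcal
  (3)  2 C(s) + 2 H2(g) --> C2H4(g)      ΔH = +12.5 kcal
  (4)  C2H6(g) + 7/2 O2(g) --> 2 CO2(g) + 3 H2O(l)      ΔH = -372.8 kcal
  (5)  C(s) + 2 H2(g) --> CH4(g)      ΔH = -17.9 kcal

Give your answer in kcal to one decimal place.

ΔH = -117.1 kcal

(1) reversed: +337.2 kcal
(2) × 2: (2)·(-212.8) = -425.6 kcal
(3) × 2: (2)·(+12.5) = +25.0 kcal
(4): not needed (C2H6(g) appears nowhere else).
(5) × 3: (3)·(-17.9) = -53.7 kcal
ΔH = (+337.2) + (-425.6) + (+25.0) + (-53.7) = -117.1 kcal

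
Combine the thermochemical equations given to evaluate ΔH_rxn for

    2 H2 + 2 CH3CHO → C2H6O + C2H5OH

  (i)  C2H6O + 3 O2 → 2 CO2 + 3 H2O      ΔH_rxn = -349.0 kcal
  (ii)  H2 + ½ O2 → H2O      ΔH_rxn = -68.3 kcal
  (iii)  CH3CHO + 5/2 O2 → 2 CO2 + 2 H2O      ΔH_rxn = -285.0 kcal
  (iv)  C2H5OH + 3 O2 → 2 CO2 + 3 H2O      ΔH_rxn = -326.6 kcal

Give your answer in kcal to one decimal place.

ΔH_rxn = -31.0 kcal

(i) reversed (C2H6O must end up as a product): +349.0 kcal
(ii) × 2 (scale by 2 for the 2 H2): (2)·(-68.3) = -136.6 kcal
(iii) × 2 (×2 to match 2 CH3CHO in the target): (2)·(-285.0) = -570.0 kcal
(iv) reversed (reverse to put C2H5OH on the product side): +326.6 kcal
ΔH_rxn = (-1)·(-349.0) + (2)·(-68.3) + (2)·(-285.0) + (-1)·(-326.6) = -31.0 kcal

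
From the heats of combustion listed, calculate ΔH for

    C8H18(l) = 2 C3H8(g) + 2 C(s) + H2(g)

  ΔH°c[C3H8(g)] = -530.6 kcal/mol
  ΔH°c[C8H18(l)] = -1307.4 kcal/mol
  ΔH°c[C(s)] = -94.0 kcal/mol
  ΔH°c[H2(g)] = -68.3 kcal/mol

ΔH = 10.1 kcal/mol

Using ΔH = Σ nΔHc°(reactants) − Σ nΔHc°(products):
= [1·(-1307.4)] − [2·(-530.6) + 2·(-94.0) + 1·(-68.3)]
= 10.1 kcal/mol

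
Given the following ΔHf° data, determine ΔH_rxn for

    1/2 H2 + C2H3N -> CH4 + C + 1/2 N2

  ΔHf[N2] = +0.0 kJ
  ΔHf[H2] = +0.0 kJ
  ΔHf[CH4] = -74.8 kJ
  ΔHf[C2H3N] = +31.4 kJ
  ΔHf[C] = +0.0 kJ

Products: 1·(-74.8) + 1·(+0.0) + 1/2·(+0.0) = -74.8
Reactants: 1/2·(+0.0) + 1·(+31.4) = +31.4
ΔH_rxn = (-74.8) − (+31.4) = -106.2 kJ

ΔH_rxn = -106.2 kJ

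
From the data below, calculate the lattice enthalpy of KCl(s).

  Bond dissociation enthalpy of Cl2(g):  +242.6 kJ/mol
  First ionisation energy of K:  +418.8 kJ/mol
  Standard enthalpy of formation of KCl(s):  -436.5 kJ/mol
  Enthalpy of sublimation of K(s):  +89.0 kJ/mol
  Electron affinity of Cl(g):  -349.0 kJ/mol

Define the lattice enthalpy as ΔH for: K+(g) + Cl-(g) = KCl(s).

ΔHf° = 1·ΔHsub + 1·(ΣIE) + 1/2·D(Cl2) + 1·EA + U
-436.5 = 1·(+89.0) + 1·(+418.8) + 1/2·(+242.6) + 1·(-349.0) + U
U = -436.5 − (+280.1) = -716.6 kJ/mol

U = -716.6 kJ/mol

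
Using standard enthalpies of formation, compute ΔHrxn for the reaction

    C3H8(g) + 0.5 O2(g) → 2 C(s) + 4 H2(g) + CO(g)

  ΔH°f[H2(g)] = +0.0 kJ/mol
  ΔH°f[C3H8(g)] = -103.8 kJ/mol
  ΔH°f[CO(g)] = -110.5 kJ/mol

Products: 2·(+0.0) + 4·(+0.0) + 1·(-110.5) = -110.5
Reactants: 1·(-103.8) + 1/2·(+0.0) = -103.8
ΔHrxn = (-110.5) − (-103.8) = -6.7 kJ/mol

ΔHrxn = -6.7 kJ/mol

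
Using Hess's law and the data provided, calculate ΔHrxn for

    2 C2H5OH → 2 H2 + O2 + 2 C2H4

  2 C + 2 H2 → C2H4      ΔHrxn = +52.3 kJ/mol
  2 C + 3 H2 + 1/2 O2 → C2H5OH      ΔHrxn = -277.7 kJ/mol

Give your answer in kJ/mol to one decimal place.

equation 1 × 2: (2)·(+52.3) = +104.6 kJ/mol
equation 2 reversed and × 2: (-2)·(-277.7) = +555.4 kJ/mol
ΔHrxn = (2)·(+52.3) + (-2)·(-277.7) = 660.0 kJ/mol

ΔHrxn = 660.0 kJ/mol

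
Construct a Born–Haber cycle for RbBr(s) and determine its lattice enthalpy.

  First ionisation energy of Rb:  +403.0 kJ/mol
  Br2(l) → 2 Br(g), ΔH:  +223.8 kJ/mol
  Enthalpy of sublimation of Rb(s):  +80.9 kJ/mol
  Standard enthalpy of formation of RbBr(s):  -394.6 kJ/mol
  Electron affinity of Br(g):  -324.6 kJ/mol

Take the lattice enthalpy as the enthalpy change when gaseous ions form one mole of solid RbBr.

ΔHf° = 1·ΔHsub + 1·(ΣIE) + 1/2·D(Br2) + 1·EA + U
-394.6 = 1·(+80.9) + 1·(+403.0) + 1/2·(+223.8) + 1·(-324.6) + U
U = -394.6 − (+271.2) = -665.8 kJ/mol

U = -665.8 kJ/mol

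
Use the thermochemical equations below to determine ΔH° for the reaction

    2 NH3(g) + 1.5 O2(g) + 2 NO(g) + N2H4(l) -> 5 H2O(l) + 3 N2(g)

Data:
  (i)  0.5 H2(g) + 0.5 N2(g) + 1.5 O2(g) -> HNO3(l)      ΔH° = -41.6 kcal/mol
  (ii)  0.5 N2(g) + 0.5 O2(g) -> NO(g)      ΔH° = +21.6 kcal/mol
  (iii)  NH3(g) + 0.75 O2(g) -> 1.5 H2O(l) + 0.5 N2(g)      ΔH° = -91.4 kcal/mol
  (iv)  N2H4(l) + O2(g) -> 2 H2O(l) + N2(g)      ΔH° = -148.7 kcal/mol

ΔH° = -374.7 kcal/mol

(i): not needed (H2(g) appears nowhere else).
(ii) reversed and × 2 (reverse to put NO(g) on the reactant side; scale by 2 for the 2 NO(g)): (-2)·(+21.6) = -43.2 kcal/mol
(iii) × 2 (scale by 2 for the 2 NH3(g)): (2)·(-91.4) = -182.8 kcal/mol
(iv) as written (N2H4(l) already on the reactant side): -148.7 kcal/mol
ΔH° = (-2)·(+21.6) + (2)·(-91.4) + (1)·(-148.7) = -374.7 kcal/mol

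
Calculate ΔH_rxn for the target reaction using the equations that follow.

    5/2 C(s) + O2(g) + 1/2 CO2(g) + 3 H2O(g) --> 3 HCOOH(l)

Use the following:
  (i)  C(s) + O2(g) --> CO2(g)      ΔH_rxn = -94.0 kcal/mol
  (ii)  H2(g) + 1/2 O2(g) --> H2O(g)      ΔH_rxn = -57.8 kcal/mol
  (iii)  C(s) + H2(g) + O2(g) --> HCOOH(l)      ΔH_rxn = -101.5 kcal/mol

ΔH_rxn = -84.1 kcal/mol

(i) reversed and × 1/2: (-1/2)·(-94.0) = +47.0 kcal/mol
(ii) reversed and × 3: (-3)·(-57.8) = +173.4 kcal/mol
(iii) × 3: (3)·(-101.5) = -304.5 kcal/mol
Summing the manipulated equations, ΔH_rxn = (+47.0) + (+173.4) + (-304.5) = -84.1 kcal/mol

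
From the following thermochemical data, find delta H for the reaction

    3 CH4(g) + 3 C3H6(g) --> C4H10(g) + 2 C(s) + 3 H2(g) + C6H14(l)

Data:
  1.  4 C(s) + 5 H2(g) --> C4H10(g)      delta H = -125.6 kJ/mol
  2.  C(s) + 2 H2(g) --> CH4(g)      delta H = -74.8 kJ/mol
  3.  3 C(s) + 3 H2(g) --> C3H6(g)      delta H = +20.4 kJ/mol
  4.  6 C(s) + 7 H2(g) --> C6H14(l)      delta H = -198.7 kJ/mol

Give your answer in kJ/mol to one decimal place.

eq. 1 as written: -125.6 kJ/mol
eq. 2 reversed and × 3: (-3)·(-74.8) = +224.4 kJ/mol
eq. 3 reversed and × 3: (-3)·(+20.4) = -61.2 kJ/mol
eq. 4 as written: -198.7 kJ/mol
delta H = (-125.6) + (+224.4) + (-61.2) + (-198.7) = -161.1 kJ/mol

delta H = -161.1 kJ/mol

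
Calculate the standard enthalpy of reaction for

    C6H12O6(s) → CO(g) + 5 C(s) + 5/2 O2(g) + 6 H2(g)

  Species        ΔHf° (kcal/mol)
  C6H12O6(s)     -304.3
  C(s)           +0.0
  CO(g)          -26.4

ΔH° = 277.9 kcal/mol

ΔH°rxn = Σ nΔHf°(products) − Σ nΔHf°(reactants).
Products: 1·(-26.4) + 5·(+0.0) + 5/2·(+0.0) + 6·(+0.0) = -26.4
Reactants: 1·(-304.3) = -304.3
ΔH° = (-26.4) − (-304.3) = 277.9 kcal/mol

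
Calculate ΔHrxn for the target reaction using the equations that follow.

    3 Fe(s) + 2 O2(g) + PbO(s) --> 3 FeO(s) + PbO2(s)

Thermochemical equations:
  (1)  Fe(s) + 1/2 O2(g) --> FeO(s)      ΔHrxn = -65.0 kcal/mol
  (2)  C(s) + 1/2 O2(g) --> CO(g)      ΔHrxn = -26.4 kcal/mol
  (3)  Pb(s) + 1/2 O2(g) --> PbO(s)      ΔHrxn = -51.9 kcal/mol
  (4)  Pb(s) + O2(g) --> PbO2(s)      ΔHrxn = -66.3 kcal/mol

ΔHrxn = -209.4 kcal/mol

(1) × 3: (3)·(-65.0) = -195.0 kcal/mol
(2): not needed.
(3) reversed: +51.9 kcal/mol
(4) as written: -66.3 kcal/mol
ΔHrxn = (3)·(-65.0) + (-1)·(-51.9) + (1)·(-66.3) = -209.4 kcal/mol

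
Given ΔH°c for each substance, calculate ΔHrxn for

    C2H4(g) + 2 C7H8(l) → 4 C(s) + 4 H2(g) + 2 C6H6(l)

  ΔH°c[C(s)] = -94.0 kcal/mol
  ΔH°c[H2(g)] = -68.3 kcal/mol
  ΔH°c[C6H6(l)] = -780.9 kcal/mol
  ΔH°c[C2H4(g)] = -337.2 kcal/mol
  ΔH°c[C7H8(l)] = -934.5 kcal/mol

ΔHrxn = 4.8 kcal/mol

Using ΔH = Σ nΔHc°(reactants) − Σ nΔHc°(products):
= [1·(-337.2) + 2·(-934.5)] − [4·(-94.0) + 4·(-68.3) + 2·(-780.9)]
= 4.8 kcal/mol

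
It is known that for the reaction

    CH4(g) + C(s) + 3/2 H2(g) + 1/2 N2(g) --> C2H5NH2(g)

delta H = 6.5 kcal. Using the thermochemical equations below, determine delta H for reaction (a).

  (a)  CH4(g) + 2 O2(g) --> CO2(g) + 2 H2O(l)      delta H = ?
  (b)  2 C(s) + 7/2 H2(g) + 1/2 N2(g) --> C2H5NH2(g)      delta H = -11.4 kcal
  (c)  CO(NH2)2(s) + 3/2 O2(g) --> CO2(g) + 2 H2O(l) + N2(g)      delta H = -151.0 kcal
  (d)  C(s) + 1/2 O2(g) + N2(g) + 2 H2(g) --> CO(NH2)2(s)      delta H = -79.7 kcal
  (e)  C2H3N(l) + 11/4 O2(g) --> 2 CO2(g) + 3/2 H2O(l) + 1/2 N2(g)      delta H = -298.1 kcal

(a) as written: contributes x
(b) as written: -11.4 kcal
(c) reversed: +151.0 kcal
(d) reversed: +79.7 kcal
(e): not needed.
+6.5 = (-11.4) + (+151.0) + (+79.7) + x
x = (+6.5 − (+219.3)) / (1) = -212.8 kcal

delta H = -212.8 kcal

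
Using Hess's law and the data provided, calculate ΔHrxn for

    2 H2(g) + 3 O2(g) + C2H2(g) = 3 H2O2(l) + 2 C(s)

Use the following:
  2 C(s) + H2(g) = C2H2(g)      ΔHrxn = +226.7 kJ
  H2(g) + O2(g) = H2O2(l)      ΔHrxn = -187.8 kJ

equation 1 reversed (reverse to put C2H2(g) on the reactant side): -226.7 kJ
equation 2 × 3 (×3 to match 3 H2O2(l) in the target): (3)·(-187.8) = -563.4 kJ
Since enthalpy is a state function, ΔHrxn = (-1)·(+226.7) + (3)·(-187.8) = -790.1 kJ

ΔHrxn = -790.1 kJ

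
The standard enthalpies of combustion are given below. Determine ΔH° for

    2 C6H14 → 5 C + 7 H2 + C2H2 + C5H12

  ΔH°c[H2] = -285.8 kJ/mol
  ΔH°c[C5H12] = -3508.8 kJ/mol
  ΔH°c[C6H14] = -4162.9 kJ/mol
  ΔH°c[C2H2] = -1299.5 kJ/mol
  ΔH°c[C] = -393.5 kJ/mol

ΔH° = 450.6 kJ/mol

With combustion enthalpies, reactants minus products:
= [2·(-4162.9)] − [5·(-393.5) + 7·(-285.8) + 1·(-1299.5) + 1·(-3508.8)]
= 450.6 kJ/mol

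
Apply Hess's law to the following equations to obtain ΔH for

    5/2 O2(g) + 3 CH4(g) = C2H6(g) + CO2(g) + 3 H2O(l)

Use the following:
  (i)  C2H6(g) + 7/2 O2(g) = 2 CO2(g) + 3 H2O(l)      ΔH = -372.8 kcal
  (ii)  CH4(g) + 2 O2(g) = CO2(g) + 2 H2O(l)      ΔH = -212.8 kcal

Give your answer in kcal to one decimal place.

ΔH = -265.6 kcal

(i) reversed (C2H6(g) must end up as a product): +372.8 kcal
(ii) × 3 (×3 to match 3 CH4(g) in the target): (3)·(-212.8) = -638.4 kcal
Combining the equations, ΔH = (+372.8) + (-638.4) = -265.6 kcal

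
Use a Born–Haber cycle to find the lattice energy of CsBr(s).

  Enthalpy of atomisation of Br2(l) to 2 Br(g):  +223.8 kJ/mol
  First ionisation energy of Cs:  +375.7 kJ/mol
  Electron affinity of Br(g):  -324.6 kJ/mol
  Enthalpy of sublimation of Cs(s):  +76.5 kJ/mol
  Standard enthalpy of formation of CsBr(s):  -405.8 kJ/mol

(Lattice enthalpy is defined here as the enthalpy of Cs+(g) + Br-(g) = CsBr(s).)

U = -645.3 kJ/mol

ΔHf° = 1·ΔHsub + 1·(ΣIE) + 1/2·D(Br2) + 1·EA + U
-405.8 = 1·(+76.5) + 1·(+375.7) + 1/2·(+223.8) + 1·(-324.6) + U
U = -405.8 − (+239.5) = -645.3 kJ/mol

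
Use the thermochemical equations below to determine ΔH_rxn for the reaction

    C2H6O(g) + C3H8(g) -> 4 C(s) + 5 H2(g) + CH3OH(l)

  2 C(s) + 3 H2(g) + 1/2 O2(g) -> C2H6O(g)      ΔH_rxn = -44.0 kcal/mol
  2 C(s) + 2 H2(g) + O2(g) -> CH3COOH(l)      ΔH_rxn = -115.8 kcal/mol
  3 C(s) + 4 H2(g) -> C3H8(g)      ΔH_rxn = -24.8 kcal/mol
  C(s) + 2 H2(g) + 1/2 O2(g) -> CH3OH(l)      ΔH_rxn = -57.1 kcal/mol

ΔH_rxn = 11.7 kcal/mol

equation 1 reversed (reverse to put C2H6O(g) on the reactant side): +44.0 kcal/mol
equation 2: not needed (CH3COOH(l) appears nowhere else).
equation 3 reversed (C3H8(g) must end up as a reactant): +24.8 kcal/mol
equation 4 as written (CH3OH(l) already on the product side): -57.1 kcal/mol
ΔH_rxn = (-1)·(-44.0) + (-1)·(-24.8) + (1)·(-57.1) = 11.7 kcal/mol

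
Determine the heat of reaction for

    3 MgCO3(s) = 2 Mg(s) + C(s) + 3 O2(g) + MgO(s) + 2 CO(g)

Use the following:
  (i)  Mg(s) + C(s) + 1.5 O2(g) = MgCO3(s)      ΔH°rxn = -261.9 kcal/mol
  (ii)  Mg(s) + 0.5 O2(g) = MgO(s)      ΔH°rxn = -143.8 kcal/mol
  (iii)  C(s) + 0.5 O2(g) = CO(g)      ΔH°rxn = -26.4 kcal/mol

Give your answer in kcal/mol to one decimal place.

ΔH°rxn = 589.1 kcal/mol

(i) reversed and × 3: (-3)·(-261.9) = +785.7 kcal/mol
(ii) as written: -143.8 kcal/mol
(iii) × 2: (2)·(-26.4) = -52.8 kcal/mol
ΔH°rxn = (+785.7) + (-143.8) + (-52.8) = 589.1 kcal/mol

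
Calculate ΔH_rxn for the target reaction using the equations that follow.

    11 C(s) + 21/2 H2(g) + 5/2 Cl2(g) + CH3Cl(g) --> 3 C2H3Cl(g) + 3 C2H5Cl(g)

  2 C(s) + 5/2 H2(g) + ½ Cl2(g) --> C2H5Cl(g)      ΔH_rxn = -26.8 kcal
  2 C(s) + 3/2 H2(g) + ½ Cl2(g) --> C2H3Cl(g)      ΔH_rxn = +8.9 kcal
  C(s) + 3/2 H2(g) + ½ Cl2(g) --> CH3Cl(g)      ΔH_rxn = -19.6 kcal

equation 1 × 3: (3)·(-26.8) = -80.4 kcal
equation 2 × 3: (3)·(+8.9) = +26.7 kcal
equation 3 reversed: +19.6 kcal
ΔH_rxn = (3)·(-26.8) + (3)·(+8.9) + (-1)·(-19.6) = -34.1 kcal

ΔH_rxn = -34.1 kcal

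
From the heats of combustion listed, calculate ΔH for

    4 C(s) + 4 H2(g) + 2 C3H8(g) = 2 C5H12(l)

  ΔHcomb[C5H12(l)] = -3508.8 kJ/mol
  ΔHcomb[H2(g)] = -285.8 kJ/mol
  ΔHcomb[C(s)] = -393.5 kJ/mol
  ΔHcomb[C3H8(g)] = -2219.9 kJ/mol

With combustion enthalpies, reactants minus products:
= [4·(-393.5) + 4·(-285.8) + 2·(-2219.9)] − [2·(-3508.8)]
= -139.4 kJ/mol

ΔH = -139.4 kJ/mol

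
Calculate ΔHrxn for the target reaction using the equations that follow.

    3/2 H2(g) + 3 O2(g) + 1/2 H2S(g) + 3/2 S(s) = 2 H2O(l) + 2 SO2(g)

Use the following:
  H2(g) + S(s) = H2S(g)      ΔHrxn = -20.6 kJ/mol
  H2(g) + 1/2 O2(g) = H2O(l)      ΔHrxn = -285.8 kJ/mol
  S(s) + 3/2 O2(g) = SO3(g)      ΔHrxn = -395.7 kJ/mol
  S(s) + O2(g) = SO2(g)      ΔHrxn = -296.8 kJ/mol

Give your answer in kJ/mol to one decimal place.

ΔHrxn = -1154.9 kJ/mol

equation 1 reversed and × 1/2 (H2S(g) must end up as a reactant; ×1/2 to match 1/2 H2S(g) in the target): (-1/2)·(-20.6) = +10.3 kJ/mol
equation 2 × 2 (×2 to match 2 H2O(l) in the target): (2)·(-285.8) = -571.6 kJ/mol
equation 3: not needed (SO3(g) appears nowhere else).
equation 4 × 2 (scale by 2 for the 2 SO2(g)): (2)·(-296.8) = -593.6 kJ/mol
ΔHrxn = (+10.3) + (-571.6) + (-593.6) = -1154.9 kJ/mol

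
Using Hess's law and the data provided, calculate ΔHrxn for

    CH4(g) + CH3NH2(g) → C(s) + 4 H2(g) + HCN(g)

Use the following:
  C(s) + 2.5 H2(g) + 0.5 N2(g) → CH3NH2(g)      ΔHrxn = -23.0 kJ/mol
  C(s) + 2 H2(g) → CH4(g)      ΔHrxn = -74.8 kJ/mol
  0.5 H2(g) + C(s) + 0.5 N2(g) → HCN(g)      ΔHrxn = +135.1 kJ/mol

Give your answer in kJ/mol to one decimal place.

equation 1 reversed (CH3NH2(g) must end up as a reactant): +23.0 kJ/mol
equation 2 reversed (CH4(g) must end up as a reactant): +74.8 kJ/mol
equation 3 as written (HCN(g) already on the product side): +135.1 kJ/mol
ΔHrxn = (+23.0) + (+74.8) + (+135.1) = 232.9 kJ/mol

ΔHrxn = 232.9 kJ/mol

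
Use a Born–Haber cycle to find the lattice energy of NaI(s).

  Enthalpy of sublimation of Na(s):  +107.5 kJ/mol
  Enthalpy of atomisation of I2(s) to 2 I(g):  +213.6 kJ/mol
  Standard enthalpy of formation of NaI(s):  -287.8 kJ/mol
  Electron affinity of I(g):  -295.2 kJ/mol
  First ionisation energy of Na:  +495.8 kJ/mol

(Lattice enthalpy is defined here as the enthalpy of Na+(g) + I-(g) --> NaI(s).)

U = -702.7 kJ/mol

ΔHf° = 1·ΔHsub + 1·(ΣIE) + 1/2·D(I2) + 1·EA + U
-287.8 = 1·(+107.5) + 1·(+495.8) + 1/2·(+213.6) + 1·(-295.2) + U
U = -287.8 − (+414.9) = -702.7 kJ/mol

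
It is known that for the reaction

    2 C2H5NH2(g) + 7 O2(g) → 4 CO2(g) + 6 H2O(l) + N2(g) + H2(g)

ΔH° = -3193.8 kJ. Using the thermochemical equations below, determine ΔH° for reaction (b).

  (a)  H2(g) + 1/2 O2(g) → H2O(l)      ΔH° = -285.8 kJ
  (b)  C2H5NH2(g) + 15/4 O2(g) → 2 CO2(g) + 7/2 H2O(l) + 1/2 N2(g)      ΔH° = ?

ΔH° = -1739.8 kJ

(a) reversed (reverse to put H2(g) on the product side): +285.8 kJ
(b) × 2 (×2 to match 2 C2H5NH2(g) in the target): contributes 2·x
-3193.8 = (+285.8) + 2·x
x = (-3193.8 − (+285.8)) / (2) = -1739.8 kJ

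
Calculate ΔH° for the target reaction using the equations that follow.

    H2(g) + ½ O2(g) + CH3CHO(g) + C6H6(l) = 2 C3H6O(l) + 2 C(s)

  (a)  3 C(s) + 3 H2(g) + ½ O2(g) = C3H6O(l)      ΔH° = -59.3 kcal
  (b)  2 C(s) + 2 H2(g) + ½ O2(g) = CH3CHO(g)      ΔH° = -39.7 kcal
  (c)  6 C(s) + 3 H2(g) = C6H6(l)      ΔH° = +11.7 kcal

ΔH° = -90.6 kcal

(a) × 2: (2)·(-59.3) = -118.6 kcal
(b) reversed: +39.7 kcal
(c) reversed: -11.7 kcal
ΔH° = (2)·(-59.3) + (-1)·(-39.7) + (-1)·(+11.7) = -90.6 kcal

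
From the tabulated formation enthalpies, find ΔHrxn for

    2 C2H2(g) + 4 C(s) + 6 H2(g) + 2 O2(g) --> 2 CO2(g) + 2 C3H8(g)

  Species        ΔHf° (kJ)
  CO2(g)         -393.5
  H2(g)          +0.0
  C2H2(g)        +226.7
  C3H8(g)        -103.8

Products: 2·(-393.5) + 2·(-103.8) = -994.6
Reactants: 2·(+226.7) + 4·(+0.0) + 6·(+0.0) + 2·(+0.0) = +453.4
ΔHrxn = (-994.6) − (+453.4) = -1448.0 kJ

ΔHrxn = -1448.0 kJ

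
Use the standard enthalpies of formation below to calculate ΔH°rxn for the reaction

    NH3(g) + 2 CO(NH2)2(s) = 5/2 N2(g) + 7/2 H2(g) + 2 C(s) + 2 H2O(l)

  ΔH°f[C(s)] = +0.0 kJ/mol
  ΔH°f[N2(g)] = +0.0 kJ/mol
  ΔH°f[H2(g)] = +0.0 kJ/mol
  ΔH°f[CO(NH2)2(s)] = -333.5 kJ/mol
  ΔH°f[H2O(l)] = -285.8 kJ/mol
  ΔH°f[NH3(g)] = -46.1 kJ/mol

Products: 5/2·(+0.0) + 7/2·(+0.0) + 2·(+0.0) + 2·(-285.8) = -571.6
Reactants: 1·(-46.1) + 2·(-333.5) = -713.1
ΔH°rxn = (-571.6) − (-713.1) = 141.5 kJ/mol

ΔH°rxn = 141.5 kJ/mol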